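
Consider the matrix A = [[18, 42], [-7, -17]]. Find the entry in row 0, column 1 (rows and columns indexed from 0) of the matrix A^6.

20202

Characteristic polynomial: s^2 - s - 12 = (s - 4)(s + 3), so the eigenvalues are -3, 4.
s=4: eigenvector (3, -1).
s=-3: eigenvector (-2, 1).
P = [[3, -2], [-1, 1]], D = diag(4, -3), P⁻¹ = [[1, 2], [1, 3]].
A⁶ = P·diag(4096, 729)·P⁻¹ = [[10830, 20202], [-3367, -6005]].
The requested entry is 20202.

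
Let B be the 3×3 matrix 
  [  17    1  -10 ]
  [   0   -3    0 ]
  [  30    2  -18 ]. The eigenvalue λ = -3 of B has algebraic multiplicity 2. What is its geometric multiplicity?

B + 3I = [[20, 1, -10], [0, 0, 0], [30, 2, -15]].
This matrix has rank 2, so its null space has dimension 3 − 2 = 1.

1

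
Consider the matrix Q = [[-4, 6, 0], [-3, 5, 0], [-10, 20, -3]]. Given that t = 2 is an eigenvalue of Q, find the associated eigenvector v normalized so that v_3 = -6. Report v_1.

Q − 2I = [[-6, 6, 0], [-3, 3, 0], [-10, 20, -5]].
Solving (Q − 2I)v = 0 gives the eigenspace spanned by (-3, -3, -6).
With v_3 = -6, v = (-3, -3, -6), so v_1 = -3.

-3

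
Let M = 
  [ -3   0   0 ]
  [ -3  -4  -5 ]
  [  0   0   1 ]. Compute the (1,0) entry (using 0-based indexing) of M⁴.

Characteristic polynomial: μ^3 + 6μ^2 + 5μ - 12 = (μ - 1)(μ + 3)(μ + 4), so the eigenvalues are -4, -3, 1.
μ=-3: eigenvector (1, -3, 0).
μ=-4: eigenvector (0, 1, 0).
μ=1: eigenvector (0, -1, 1).
P = [[1, 0, 0], [-3, 1, -1], [0, 0, 1]], D = diag(-3, -4, 1), P⁻¹ = [[1, 0, 0], [3, 1, 1], [0, 0, 1]].
M⁴ = P·diag(81, 256, 1)·P⁻¹ = [[81, 0, 0], [525, 256, 255], [0, 0, 1]].
The requested entry is 525.

525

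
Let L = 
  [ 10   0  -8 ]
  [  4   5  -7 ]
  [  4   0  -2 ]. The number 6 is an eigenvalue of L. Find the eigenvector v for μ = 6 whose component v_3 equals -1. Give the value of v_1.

-2

L − 6I = [[4, 0, -8], [4, -1, -7], [4, 0, -8]].
Solving (L − 6I)v = 0 gives the eigenspace spanned by (-2, -1, -1).
With v_3 = -1, v = (-2, -1, -1), so v_1 = -2.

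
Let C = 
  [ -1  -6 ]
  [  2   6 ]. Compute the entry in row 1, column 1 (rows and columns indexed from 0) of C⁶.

2724

Characteristic polynomial: t^2 - 5t + 6 = (t - 3)(t - 2), so the eigenvalues are 2, 3.
t=3: eigenvector (-3, 2).
t=2: eigenvector (-2, 1).
P = [[-3, -2], [2, 1]], D = diag(3, 2), P⁻¹ = [[1, 2], [-2, -3]].
C⁶ = P·diag(729, 64)·P⁻¹ = [[-1931, -3990], [1330, 2724]].
The requested entry is 2724.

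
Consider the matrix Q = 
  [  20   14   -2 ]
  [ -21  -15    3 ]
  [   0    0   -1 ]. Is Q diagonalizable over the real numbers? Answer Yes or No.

No

Characteristic polynomial: p(λ) = λ^3 - 4λ^2 - 11λ - 6 = (λ - 6)(λ + 1)^2.
λ = -1 has algebraic multiplicity 2; rank(Q + 1I) = 2, so geometric multiplicity = 1.
Geometric multiplicity < algebraic multiplicity, so Q is not diagonalizable.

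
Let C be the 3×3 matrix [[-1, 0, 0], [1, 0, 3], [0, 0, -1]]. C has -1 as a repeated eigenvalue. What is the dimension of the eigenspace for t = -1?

C + 1I = [[0, 0, 0], [1, 1, 3], [0, 0, 0]].
This matrix has rank 1, so its null space has dimension 3 − 1 = 2.

2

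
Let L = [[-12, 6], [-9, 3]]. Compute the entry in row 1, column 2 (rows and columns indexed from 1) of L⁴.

Characteristic polynomial: μ^2 + 9μ + 18 = (μ + 3)(μ + 6), so the eigenvalues are -6, -3.
μ=-6: eigenvector (1, 1).
μ=-3: eigenvector (2, 3).
P = [[1, 2], [1, 3]], D = diag(-6, -3), P⁻¹ = [[3, -2], [-1, 1]].
L⁴ = P·diag(1296, 81)·P⁻¹ = [[3726, -2430], [3645, -2349]].
The requested entry is -2430.

-2430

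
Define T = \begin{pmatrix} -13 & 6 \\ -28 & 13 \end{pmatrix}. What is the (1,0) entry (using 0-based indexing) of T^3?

-28

Characteristic polynomial: λ^2 - 1 = (λ - 1)(λ + 1), so the eigenvalues are -1, 1.
λ=-1: eigenvector (1, 2).
λ=1: eigenvector (3, 7).
P = [[1, 3], [2, 7]], D = diag(-1, 1), P⁻¹ = [[7, -3], [-2, 1]].
T³ = P·diag(-1, 1)·P⁻¹ = [[-13, 6], [-28, 13]].
The requested entry is -28.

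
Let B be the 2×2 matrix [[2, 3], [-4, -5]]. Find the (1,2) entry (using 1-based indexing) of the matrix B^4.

Characteristic polynomial: s^2 + 3s + 2 = (s + 1)(s + 2), so the eigenvalues are -2, -1.
s=-2: eigenvector (-3, 4).
s=-1: eigenvector (1, -1).
P = [[-3, 1], [4, -1]], D = diag(-2, -1), P⁻¹ = [[1, 1], [4, 3]].
B⁴ = P·diag(16, 1)·P⁻¹ = [[-44, -45], [60, 61]].
The requested entry is -45.

-45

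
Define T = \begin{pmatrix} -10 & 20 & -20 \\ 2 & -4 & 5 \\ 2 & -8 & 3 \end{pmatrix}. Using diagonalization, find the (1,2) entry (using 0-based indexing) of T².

-45

Characteristic polynomial: λ^3 + 11λ^2 + 38λ + 40 = (λ + 2)(λ + 4)(λ + 5), so the eigenvalues are -5, -4, -2.
λ=-4: eigenvector (-10, 1, 4).
λ=-2: eigenvector (5, 0, -2).
λ=-5: eigenvector (8, -1, -3).
P = [[-10, 5, 8], [1, 0, -1], [4, -2, -3]], D = diag(-4, -2, -5), P⁻¹ = [[2, 1, 5], [1, 2, 2], [2, 0, 5]].
T² = P·diag(16, 4, 25)·P⁻¹ = [[100, -120, 240], [-18, 16, -45], [-30, 48, -71]].
The requested entry is -45.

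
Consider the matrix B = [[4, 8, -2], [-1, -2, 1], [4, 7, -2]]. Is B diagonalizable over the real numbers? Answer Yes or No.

No

Characteristic polynomial: p(μ) = μ^3 - 3μ - 2 = (μ - 2)(μ + 1)^2.
μ = -1 has algebraic multiplicity 2; rank(B + 1I) = 2, so geometric multiplicity = 1.
Geometric multiplicity < algebraic multiplicity, so B is not diagonalizable.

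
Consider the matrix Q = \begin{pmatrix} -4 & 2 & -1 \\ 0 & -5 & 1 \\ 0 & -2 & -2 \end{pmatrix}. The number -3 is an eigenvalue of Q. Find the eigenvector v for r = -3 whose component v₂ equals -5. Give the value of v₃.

-10

Q + 3I = [[-1, 2, -1], [0, -2, 1], [0, -2, 1]].
Solving (Q + 3I)v = 0 gives the eigenspace spanned by (0, -5, -10).
With v₂ = -5, v = (0, -5, -10), so v₃ = -10.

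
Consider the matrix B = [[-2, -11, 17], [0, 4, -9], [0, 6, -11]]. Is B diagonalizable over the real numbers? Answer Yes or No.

No

Characteristic polynomial: p(r) = r^3 + 9r^2 + 24r + 20 = (r + 2)^2(r + 5).
r = -2 has algebraic multiplicity 2; rank(B + 2I) = 2, so geometric multiplicity = 1.
Geometric multiplicity < algebraic multiplicity, so B is not diagonalizable.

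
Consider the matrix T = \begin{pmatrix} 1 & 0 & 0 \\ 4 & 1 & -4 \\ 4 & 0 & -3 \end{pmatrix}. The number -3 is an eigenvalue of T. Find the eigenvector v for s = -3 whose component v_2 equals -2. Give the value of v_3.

T + 3I = [[4, 0, 0], [4, 4, -4], [4, 0, 0]].
Solving (T + 3I)v = 0 gives the eigenspace spanned by (0, -2, -2).
With v_2 = -2, v = (0, -2, -2), so v_3 = -2.

-2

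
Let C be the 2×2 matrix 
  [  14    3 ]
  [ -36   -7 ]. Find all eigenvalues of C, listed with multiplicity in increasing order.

Characteristic polynomial: p(s) = s^2 - 7s + 10 = (s - 5)(s - 2).
Roots (with multiplicity): 2, 5.

2, 5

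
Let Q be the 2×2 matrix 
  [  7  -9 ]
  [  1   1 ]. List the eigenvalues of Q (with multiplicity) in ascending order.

4, 4

Characteristic polynomial: p(s) = s^2 - 8s + 16 = (s - 4)^2.
Roots (with multiplicity): 4, 4.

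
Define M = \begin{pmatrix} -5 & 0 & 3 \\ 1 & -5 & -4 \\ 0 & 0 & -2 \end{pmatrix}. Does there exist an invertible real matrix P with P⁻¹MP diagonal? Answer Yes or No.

No

Characteristic polynomial: p(s) = s^3 + 12s^2 + 45s + 50 = (s + 2)(s + 5)^2.
s = -5 has algebraic multiplicity 2; rank(M + 5I) = 2, so geometric multiplicity = 1.
Geometric multiplicity < algebraic multiplicity, so M is not diagonalizable.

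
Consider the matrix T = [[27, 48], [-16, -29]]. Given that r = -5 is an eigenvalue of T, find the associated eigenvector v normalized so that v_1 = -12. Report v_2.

T + 5I = [[32, 48], [-16, -24]].
Solving (T + 5I)v = 0 gives the eigenspace spanned by (-12, 8).
With v_1 = -12, v = (-12, 8), so v_2 = 8.

8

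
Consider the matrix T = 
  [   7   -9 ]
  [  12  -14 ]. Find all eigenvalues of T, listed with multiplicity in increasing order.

Characteristic polynomial: p(μ) = μ^2 + 7μ + 10 = (μ + 2)(μ + 5).
Roots (with multiplicity): -5, -2.

-5, -2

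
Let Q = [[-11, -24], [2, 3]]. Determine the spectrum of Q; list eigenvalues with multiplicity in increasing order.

-5, -3

Characteristic polynomial: p(λ) = λ^2 + 8λ + 15 = (λ + 3)(λ + 5).
Roots (with multiplicity): -5, -3.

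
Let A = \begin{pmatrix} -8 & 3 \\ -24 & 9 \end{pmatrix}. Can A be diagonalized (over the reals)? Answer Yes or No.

Characteristic polynomial: p(r) = r^2 - r = r(r - 1).
All 2 eigenvalues are distinct, so A is diagonalizable.

Yes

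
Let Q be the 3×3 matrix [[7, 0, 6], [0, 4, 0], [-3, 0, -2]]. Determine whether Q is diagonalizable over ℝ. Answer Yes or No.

Characteristic polynomial: p(λ) = λ^3 - 9λ^2 + 24λ - 16 = (λ - 4)^2(λ - 1).
λ = 4 has algebraic multiplicity 2; rank(Q − 4I) = 1, so geometric multiplicity = 2.
Every eigenvalue has geometric = algebraic multiplicity, so Q is diagonalizable.

Yes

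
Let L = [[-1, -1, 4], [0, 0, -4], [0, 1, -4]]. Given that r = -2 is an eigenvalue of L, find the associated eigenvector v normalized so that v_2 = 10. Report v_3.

L + 2I = [[1, -1, 4], [0, 2, -4], [0, 1, -2]].
Solving (L + 2I)v = 0 gives the eigenspace spanned by (-10, 10, 5).
With v_2 = 10, v = (-10, 10, 5), so v_3 = 5.

5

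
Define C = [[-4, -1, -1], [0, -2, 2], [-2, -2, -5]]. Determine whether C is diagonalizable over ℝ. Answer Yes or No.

No

Characteristic polynomial: p(s) = s^3 + 11s^2 + 40s + 48 = (s + 3)(s + 4)^2.
s = -4 has algebraic multiplicity 2; rank(C + 4I) = 2, so geometric multiplicity = 1.
Geometric multiplicity < algebraic multiplicity, so C is not diagonalizable.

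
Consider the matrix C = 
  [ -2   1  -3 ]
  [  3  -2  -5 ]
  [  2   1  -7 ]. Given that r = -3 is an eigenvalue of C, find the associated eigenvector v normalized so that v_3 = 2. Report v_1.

C + 3I = [[1, 1, -3], [3, 1, -5], [2, 1, -4]].
Solving (C + 3I)v = 0 gives the eigenspace spanned by (2, 4, 2).
With v_3 = 2, v = (2, 4, 2), so v_1 = 2.

2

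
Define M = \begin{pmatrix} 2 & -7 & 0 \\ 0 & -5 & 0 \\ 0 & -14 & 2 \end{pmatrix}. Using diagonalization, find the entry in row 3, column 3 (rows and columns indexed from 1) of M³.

8

Characteristic polynomial: μ^3 + μ^2 - 16μ + 20 = (μ - 2)^2(μ + 5), so the eigenvalues are -5, 2, 2.
μ=-5: eigenvector (1, 1, 2).
μ=2: eigenvector (1, 0, 0).
μ=2: eigenvector (0, 0, 1).
P = [[1, 1, 0], [1, 0, 0], [2, 0, 1]], D = diag(-5, 2, 2), P⁻¹ = [[0, 1, 0], [1, -1, 0], [0, -2, 1]].
M³ = P·diag(-125, 8, 8)·P⁻¹ = [[8, -133, 0], [0, -125, 0], [0, -266, 8]].
The requested entry is 8.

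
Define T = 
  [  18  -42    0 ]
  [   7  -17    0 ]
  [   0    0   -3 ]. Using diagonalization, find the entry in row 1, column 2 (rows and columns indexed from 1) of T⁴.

Characteristic polynomial: r^3 + 2r^2 - 15r - 36 = (r - 4)(r + 3)^2, so the eigenvalues are -3, -3, 4.
r=4: eigenvector (3, 1, 0).
r=-3: eigenvector (0, 0, 1).
r=-3: eigenvector (2, 1, 0).
P = [[3, 0, 2], [1, 0, 1], [0, 1, 0]], D = diag(4, -3, -3), P⁻¹ = [[1, -2, 0], [0, 0, 1], [-1, 3, 0]].
T⁴ = P·diag(256, 81, 81)·P⁻¹ = [[606, -1050, 0], [175, -269, 0], [0, 0, 81]].
The requested entry is -1050.

-1050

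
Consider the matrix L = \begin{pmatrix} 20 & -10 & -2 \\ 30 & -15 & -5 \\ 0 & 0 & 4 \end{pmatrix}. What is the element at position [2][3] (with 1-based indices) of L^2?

Characteristic polynomial: μ^3 - 9μ^2 + 20μ = μ(μ - 5)(μ - 4), so the eigenvalues are 0, 4, 5.
μ=0: eigenvector (1, 2, 0).
μ=5: eigenvector (-2, -3, 0).
μ=4: eigenvector (-3, -5, 1).
P = [[1, -2, -3], [2, -3, -5], [0, 0, 1]], D = diag(0, 5, 4), P⁻¹ = [[-3, 2, 1], [-2, 1, -1], [0, 0, 1]].
L² = P·diag(0, 25, 16)·P⁻¹ = [[100, -50, 2], [150, -75, -5], [0, 0, 16]].
The requested entry is -5.

-5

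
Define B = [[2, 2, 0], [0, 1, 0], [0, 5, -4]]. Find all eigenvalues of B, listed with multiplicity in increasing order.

-4, 1, 2

Characteristic polynomial: p(t) = t^3 + t^2 - 10t + 8 = (t - 2)(t - 1)(t + 4).
Roots (with multiplicity): -4, 1, 2.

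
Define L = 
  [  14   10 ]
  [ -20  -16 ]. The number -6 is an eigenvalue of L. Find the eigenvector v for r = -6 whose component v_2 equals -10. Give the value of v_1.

L + 6I = [[20, 10], [-20, -10]].
Solving (L + 6I)v = 0 gives the eigenspace spanned by (5, -10).
With v_2 = -10, v = (5, -10), so v_1 = 5.

5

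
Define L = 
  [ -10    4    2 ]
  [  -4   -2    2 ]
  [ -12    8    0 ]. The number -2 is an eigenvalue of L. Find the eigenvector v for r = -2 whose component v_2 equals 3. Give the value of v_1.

L + 2I = [[-8, 4, 2], [-4, 0, 2], [-12, 8, 2]].
Solving (L + 2I)v = 0 gives the eigenspace spanned by (3, 3, 6).
With v_2 = 3, v = (3, 3, 6), so v_1 = 3.

3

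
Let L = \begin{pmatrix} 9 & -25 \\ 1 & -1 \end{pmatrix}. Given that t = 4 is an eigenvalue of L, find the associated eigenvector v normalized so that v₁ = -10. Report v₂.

-2

L − 4I = [[5, -25], [1, -5]].
Solving (L − 4I)v = 0 gives the eigenspace spanned by (-10, -2).
With v₁ = -10, v = (-10, -2), so v₂ = -2.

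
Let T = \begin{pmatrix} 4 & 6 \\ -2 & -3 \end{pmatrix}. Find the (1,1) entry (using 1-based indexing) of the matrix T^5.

4

Characteristic polynomial: s^2 - s = s(s - 1), so the eigenvalues are 0, 1.
s=1: eigenvector (-2, 1).
s=0: eigenvector (-3, 2).
P = [[-2, -3], [1, 2]], D = diag(1, 0), P⁻¹ = [[-2, -3], [1, 2]].
T⁵ = P·diag(1, 0)·P⁻¹ = [[4, 6], [-2, -3]].
The requested entry is 4.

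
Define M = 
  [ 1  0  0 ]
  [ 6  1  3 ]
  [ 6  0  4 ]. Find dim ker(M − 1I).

M − 1I = [[0, 0, 0], [6, 0, 3], [6, 0, 3]].
This matrix has rank 1, so its null space has dimension 3 − 1 = 2.

2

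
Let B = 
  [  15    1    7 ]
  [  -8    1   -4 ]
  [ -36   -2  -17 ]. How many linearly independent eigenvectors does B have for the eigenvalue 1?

B − 1I = [[14, 1, 7], [-8, 0, -4], [-36, -2, -18]].
This matrix has rank 2, so its null space has dimension 3 − 2 = 1.

1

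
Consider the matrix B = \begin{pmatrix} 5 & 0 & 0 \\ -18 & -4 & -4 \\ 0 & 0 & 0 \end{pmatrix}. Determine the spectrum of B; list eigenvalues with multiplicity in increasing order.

-4, 0, 5

Characteristic polynomial: p(λ) = λ^3 - λ^2 - 20λ = λ(λ - 5)(λ + 4).
Roots (with multiplicity): -4, 0, 5.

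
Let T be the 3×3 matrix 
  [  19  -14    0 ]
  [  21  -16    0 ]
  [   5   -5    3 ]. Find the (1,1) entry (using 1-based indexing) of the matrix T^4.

1843

Characteristic polynomial: λ^3 - 6λ^2 - λ + 30 = (λ - 5)(λ - 3)(λ + 2), so the eigenvalues are -2, 3, 5.
λ=-2: eigenvector (2, 3, 1).
λ=5: eigenvector (1, 1, 0).
λ=3: eigenvector (0, 0, 1).
P = [[2, 1, 0], [3, 1, 0], [1, 0, 1]], D = diag(-2, 5, 3), P⁻¹ = [[-1, 1, 0], [3, -2, 0], [1, -1, 1]].
T⁴ = P·diag(16, 625, 81)·P⁻¹ = [[1843, -1218, 0], [1827, -1202, 0], [65, -65, 81]].
The requested entry is 1843.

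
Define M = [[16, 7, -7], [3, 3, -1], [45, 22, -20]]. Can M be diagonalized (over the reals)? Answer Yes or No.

No

Characteristic polynomial: p(t) = t^3 + t^2 - 16t + 20 = (t - 2)^2(t + 5).
t = 2 has algebraic multiplicity 2; rank(M − 2I) = 2, so geometric multiplicity = 1.
Geometric multiplicity < algebraic multiplicity, so M is not diagonalizable.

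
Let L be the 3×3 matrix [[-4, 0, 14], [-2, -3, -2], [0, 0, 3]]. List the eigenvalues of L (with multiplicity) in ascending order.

-4, -3, 3

Characteristic polynomial: p(s) = s^3 + 4s^2 - 9s - 36 = (s - 3)(s + 3)(s + 4).
Roots (with multiplicity): -4, -3, 3.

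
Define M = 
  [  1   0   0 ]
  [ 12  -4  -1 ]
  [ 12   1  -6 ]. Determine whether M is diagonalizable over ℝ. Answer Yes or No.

Characteristic polynomial: p(μ) = μ^3 + 9μ^2 + 15μ - 25 = (μ - 1)(μ + 5)^2.
μ = -5 has algebraic multiplicity 2; rank(M + 5I) = 2, so geometric multiplicity = 1.
Geometric multiplicity < algebraic multiplicity, so M is not diagonalizable.

No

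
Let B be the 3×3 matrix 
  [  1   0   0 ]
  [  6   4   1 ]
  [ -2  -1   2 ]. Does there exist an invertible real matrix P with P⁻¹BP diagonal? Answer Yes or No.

No

Characteristic polynomial: p(r) = r^3 - 7r^2 + 15r - 9 = (r - 3)^2(r - 1).
r = 3 has algebraic multiplicity 2; rank(B − 3I) = 2, so geometric multiplicity = 1.
Geometric multiplicity < algebraic multiplicity, so B is not diagonalizable.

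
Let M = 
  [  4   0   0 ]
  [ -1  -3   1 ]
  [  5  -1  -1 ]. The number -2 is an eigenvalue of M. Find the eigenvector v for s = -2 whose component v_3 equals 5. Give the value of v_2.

M + 2I = [[6, 0, 0], [-1, -1, 1], [5, -1, 1]].
Solving (M + 2I)v = 0 gives the eigenspace spanned by (0, 5, 5).
With v_3 = 5, v = (0, 5, 5), so v_2 = 5.

5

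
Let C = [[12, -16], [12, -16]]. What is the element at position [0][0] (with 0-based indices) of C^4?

Characteristic polynomial: μ^2 + 4μ = μ(μ + 4), so the eigenvalues are -4, 0.
μ=-4: eigenvector (1, 1).
μ=0: eigenvector (4, 3).
P = [[1, 4], [1, 3]], D = diag(-4, 0), P⁻¹ = [[-3, 4], [1, -1]].
C⁴ = P·diag(256, 0)·P⁻¹ = [[-768, 1024], [-768, 1024]].
The requested entry is -768.

-768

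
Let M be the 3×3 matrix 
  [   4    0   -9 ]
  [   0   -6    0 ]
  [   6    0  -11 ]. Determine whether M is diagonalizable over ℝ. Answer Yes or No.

Characteristic polynomial: p(t) = t^3 + 13t^2 + 52t + 60 = (t + 2)(t + 5)(t + 6).
All 3 eigenvalues are distinct, so M is diagonalizable.

Yes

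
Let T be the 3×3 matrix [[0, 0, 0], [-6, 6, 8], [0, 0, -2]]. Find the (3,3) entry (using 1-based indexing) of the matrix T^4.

16

Characteristic polynomial: μ^3 - 4μ^2 - 12μ = μ(μ - 6)(μ + 2), so the eigenvalues are -2, 0, 6.
μ=0: eigenvector (1, 1, 0).
μ=6: eigenvector (0, 1, 0).
μ=-2: eigenvector (0, -1, 1).
P = [[1, 0, 0], [1, 1, -1], [0, 0, 1]], D = diag(0, 6, -2), P⁻¹ = [[1, 0, 0], [-1, 1, 1], [0, 0, 1]].
T⁴ = P·diag(0, 1296, 16)·P⁻¹ = [[0, 0, 0], [-1296, 1296, 1280], [0, 0, 16]].
The requested entry is 16.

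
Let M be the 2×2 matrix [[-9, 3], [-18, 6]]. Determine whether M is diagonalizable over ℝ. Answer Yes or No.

Yes

Characteristic polynomial: p(μ) = μ^2 + 3μ = μ(μ + 3).
All 2 eigenvalues are distinct, so M is diagonalizable.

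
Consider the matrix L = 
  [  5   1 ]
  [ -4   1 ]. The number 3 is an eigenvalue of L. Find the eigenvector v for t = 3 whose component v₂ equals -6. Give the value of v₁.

L − 3I = [[2, 1], [-4, -2]].
Solving (L − 3I)v = 0 gives the eigenspace spanned by (3, -6).
With v₂ = -6, v = (3, -6), so v₁ = 3.

3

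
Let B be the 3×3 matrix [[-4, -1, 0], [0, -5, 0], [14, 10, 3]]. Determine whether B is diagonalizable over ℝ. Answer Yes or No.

Characteristic polynomial: p(λ) = λ^3 + 6λ^2 - 7λ - 60 = (λ - 3)(λ + 4)(λ + 5).
All 3 eigenvalues are distinct, so B is diagonalizable.

Yes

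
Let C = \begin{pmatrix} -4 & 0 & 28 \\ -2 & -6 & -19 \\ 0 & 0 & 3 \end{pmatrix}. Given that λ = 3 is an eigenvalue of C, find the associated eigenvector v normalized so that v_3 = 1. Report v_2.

C − 3I = [[-7, 0, 28], [-2, -9, -19], [0, 0, 0]].
Solving (C − 3I)v = 0 gives the eigenspace spanned by (4, -3, 1).
With v_3 = 1, v = (4, -3, 1), so v_2 = -3.

-3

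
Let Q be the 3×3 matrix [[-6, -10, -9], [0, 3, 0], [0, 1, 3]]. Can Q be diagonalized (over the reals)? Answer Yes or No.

Characteristic polynomial: p(t) = t^3 - 27t + 54 = (t - 3)^2(t + 6).
t = 3 has algebraic multiplicity 2; rank(Q − 3I) = 2, so geometric multiplicity = 1.
Geometric multiplicity < algebraic multiplicity, so Q is not diagonalizable.

No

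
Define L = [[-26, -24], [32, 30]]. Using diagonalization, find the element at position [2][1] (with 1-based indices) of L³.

Characteristic polynomial: s^2 - 4s - 12 = (s - 6)(s + 2), so the eigenvalues are -2, 6.
s=6: eigenvector (-3, 4).
s=-2: eigenvector (1, -1).
P = [[-3, 1], [4, -1]], D = diag(6, -2), P⁻¹ = [[1, 1], [4, 3]].
L³ = P·diag(216, -8)·P⁻¹ = [[-680, -672], [896, 888]].
The requested entry is 896.

896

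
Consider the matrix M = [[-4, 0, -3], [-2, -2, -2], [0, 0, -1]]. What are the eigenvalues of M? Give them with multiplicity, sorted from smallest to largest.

-4, -2, -1

Characteristic polynomial: p(λ) = λ^3 + 7λ^2 + 14λ + 8 = (λ + 1)(λ + 2)(λ + 4).
Roots (with multiplicity): -4, -2, -1.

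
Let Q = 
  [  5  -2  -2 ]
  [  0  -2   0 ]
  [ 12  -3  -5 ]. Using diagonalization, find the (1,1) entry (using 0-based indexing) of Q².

Characteristic polynomial: λ^3 + 2λ^2 - λ - 2 = (λ - 1)(λ + 1)(λ + 2), so the eigenvalues are -2, -1, 1.
λ=1: eigenvector (1, 0, 2).
λ=-2: eigenvector (0, 1, -1).
λ=-1: eigenvector (1, 0, 3).
P = [[1, 0, 1], [0, 1, 0], [2, -1, 3]], D = diag(1, -2, -1), P⁻¹ = [[3, -1, -1], [0, 1, 0], [-2, 1, 1]].
Q² = P·diag(1, 4, 1)·P⁻¹ = [[1, 0, 0], [0, 4, 0], [0, -3, 1]].
The requested entry is 4.

4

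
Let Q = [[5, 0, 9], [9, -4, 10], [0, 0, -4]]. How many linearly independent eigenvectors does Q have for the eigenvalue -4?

Q + 4I = [[9, 0, 9], [9, 0, 10], [0, 0, 0]].
This matrix has rank 2, so its null space has dimension 3 − 2 = 1.

1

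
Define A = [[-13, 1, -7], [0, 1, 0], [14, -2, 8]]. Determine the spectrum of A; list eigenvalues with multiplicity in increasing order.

-6, 1, 1

Characteristic polynomial: p(s) = s^3 + 4s^2 - 11s + 6 = (s - 1)^2(s + 6).
Roots (with multiplicity): -6, 1, 1.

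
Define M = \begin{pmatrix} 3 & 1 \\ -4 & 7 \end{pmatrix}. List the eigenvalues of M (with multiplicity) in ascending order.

5, 5

Characteristic polynomial: p(r) = r^2 - 10r + 25 = (r - 5)^2.
Roots (with multiplicity): 5, 5.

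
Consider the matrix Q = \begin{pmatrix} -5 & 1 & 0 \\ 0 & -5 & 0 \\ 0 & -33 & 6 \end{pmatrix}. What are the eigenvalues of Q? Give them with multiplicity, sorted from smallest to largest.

Characteristic polynomial: p(s) = s^3 + 4s^2 - 35s - 150 = (s - 6)(s + 5)^2.
Roots (with multiplicity): -5, -5, 6.

-5, -5, 6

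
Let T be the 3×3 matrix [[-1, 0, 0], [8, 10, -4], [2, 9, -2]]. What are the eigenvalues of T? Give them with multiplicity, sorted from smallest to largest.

-1, 4, 4

Characteristic polynomial: p(s) = s^3 - 7s^2 + 8s + 16 = (s - 4)^2(s + 1).
Roots (with multiplicity): -1, 4, 4.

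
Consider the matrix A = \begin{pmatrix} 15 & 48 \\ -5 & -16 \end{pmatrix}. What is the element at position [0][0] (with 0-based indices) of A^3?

15

Characteristic polynomial: s^2 + s = s(s + 1), so the eigenvalues are -1, 0.
s=0: eigenvector (16, -5).
s=-1: eigenvector (-3, 1).
P = [[16, -3], [-5, 1]], D = diag(0, -1), P⁻¹ = [[1, 3], [5, 16]].
A³ = P·diag(0, -1)·P⁻¹ = [[15, 48], [-5, -16]].
The requested entry is 15.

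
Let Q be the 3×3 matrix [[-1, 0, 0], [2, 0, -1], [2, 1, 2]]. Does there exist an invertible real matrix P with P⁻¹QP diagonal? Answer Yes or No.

Characteristic polynomial: p(r) = r^3 - r^2 - r + 1 = (r - 1)^2(r + 1).
r = 1 has algebraic multiplicity 2; rank(Q − 1I) = 2, so geometric multiplicity = 1.
Geometric multiplicity < algebraic multiplicity, so Q is not diagonalizable.

No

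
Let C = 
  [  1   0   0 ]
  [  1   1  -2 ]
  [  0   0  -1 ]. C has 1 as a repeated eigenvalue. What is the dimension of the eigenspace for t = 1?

C − 1I = [[0, 0, 0], [1, 0, -2], [0, 0, -2]].
This matrix has rank 2, so its null space has dimension 3 − 2 = 1.

1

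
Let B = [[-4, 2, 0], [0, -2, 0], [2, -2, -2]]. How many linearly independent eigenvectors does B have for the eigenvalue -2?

B + 2I = [[-2, 2, 0], [0, 0, 0], [2, -2, 0]].
This matrix has rank 1, so its null space has dimension 3 − 1 = 2.

2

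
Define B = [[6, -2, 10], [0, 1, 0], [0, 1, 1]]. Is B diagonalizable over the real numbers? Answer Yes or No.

Characteristic polynomial: p(s) = s^3 - 8s^2 + 13s - 6 = (s - 6)(s - 1)^2.
s = 1 has algebraic multiplicity 2; rank(B − 1I) = 2, so geometric multiplicity = 1.
Geometric multiplicity < algebraic multiplicity, so B is not diagonalizable.

No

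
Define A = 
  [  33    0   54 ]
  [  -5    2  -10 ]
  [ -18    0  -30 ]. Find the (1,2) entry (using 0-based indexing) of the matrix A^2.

10

Characteristic polynomial: s^3 - 5s^2 - 12s + 36 = (s - 6)(s - 2)(s + 3), so the eigenvalues are -3, 2, 6.
s=-3: eigenvector (-3, 1, 2).
s=2: eigenvector (0, 1, 0).
s=6: eigenvector (-2, 0, 1).
P = [[-3, 0, -2], [1, 1, 0], [2, 0, 1]], D = diag(-3, 2, 6), P⁻¹ = [[1, 0, 2], [-1, 1, -2], [-2, 0, -3]].
A² = P·diag(9, 4, 36)·P⁻¹ = [[117, 0, 162], [5, 4, 10], [-54, 0, -72]].
The requested entry is 10.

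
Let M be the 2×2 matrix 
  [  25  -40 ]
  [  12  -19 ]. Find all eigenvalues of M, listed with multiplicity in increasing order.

Characteristic polynomial: p(μ) = μ^2 - 6μ + 5 = (μ - 5)(μ - 1).
Roots (with multiplicity): 1, 5.

1, 5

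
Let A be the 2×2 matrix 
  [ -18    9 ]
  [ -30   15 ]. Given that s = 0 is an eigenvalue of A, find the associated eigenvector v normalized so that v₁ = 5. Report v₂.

A = [[-18, 9], [-30, 15]].
Solving (A)v = 0 gives the eigenspace spanned by (5, 10).
With v₁ = 5, v = (5, 10), so v₂ = 10.

10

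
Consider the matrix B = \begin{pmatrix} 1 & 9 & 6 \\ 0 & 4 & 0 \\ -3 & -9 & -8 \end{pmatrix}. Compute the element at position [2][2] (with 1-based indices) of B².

16

Characteristic polynomial: s^3 + 3s^2 - 18s - 40 = (s - 4)(s + 2)(s + 5), so the eigenvalues are -5, -2, 4.
s=-2: eigenvector (-2, 0, 1).
s=4: eigenvector (1, 1, -1).
s=-5: eigenvector (-1, 0, 1).
P = [[-2, 1, -1], [0, 1, 0], [1, -1, 1]], D = diag(-2, 4, -5), P⁻¹ = [[-1, 0, -1], [0, 1, 0], [1, 1, 2]].
B² = P·diag(4, 16, 25)·P⁻¹ = [[-17, -9, -42], [0, 16, 0], [21, 9, 46]].
The requested entry is 16.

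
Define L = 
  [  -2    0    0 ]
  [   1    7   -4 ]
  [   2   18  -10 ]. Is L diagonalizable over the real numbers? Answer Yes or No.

Characteristic polynomial: p(t) = t^3 + 5t^2 + 8t + 4 = (t + 1)(t + 2)^2.
t = -2 has algebraic multiplicity 2; rank(L + 2I) = 1, so geometric multiplicity = 2.
Every eigenvalue has geometric = algebraic multiplicity, so L is diagonalizable.

Yes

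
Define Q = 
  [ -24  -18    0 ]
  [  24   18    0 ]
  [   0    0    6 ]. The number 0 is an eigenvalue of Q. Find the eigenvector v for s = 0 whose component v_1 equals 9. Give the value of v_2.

-12

Q = [[-24, -18, 0], [24, 18, 0], [0, 0, 6]].
Solving (Q)v = 0 gives the eigenspace spanned by (9, -12, 0).
With v_1 = 9, v = (9, -12, 0), so v_2 = -12.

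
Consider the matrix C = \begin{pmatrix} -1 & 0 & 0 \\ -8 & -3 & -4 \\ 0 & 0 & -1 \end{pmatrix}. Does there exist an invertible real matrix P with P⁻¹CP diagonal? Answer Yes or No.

Characteristic polynomial: p(r) = r^3 + 5r^2 + 7r + 3 = (r + 1)^2(r + 3).
r = -1 has algebraic multiplicity 2; rank(C + 1I) = 1, so geometric multiplicity = 2.
Every eigenvalue has geometric = algebraic multiplicity, so C is diagonalizable.

Yes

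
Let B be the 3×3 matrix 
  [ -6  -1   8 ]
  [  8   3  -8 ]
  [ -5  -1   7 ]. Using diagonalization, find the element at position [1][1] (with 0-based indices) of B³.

27

Characteristic polynomial: t^3 - 4t^2 + t + 6 = (t - 3)(t - 2)(t + 1), so the eigenvalues are -1, 2, 3.
t=-1: eigenvector (-2, 2, -1).
t=3: eigenvector (-1, 1, -1).
t=2: eigenvector (1, 0, 1).
P = [[-2, -1, 1], [2, 1, 0], [-1, -1, 1]], D = diag(-1, 3, 2), P⁻¹ = [[-1, 0, 1], [2, 1, -2], [1, 1, 0]].
B³ = P·diag(-1, 27, 8)·P⁻¹ = [[-48, -19, 56], [56, 27, -56], [-47, -19, 55]].
The requested entry is 27.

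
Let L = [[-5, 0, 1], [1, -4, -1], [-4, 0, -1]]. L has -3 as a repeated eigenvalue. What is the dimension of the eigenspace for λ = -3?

L + 3I = [[-2, 0, 1], [1, -1, -1], [-4, 0, 2]].
This matrix has rank 2, so its null space has dimension 3 − 2 = 1.

1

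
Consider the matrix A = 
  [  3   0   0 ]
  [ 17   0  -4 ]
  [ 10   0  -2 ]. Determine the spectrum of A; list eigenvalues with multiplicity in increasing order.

Characteristic polynomial: p(λ) = λ^3 - λ^2 - 6λ = λ(λ - 3)(λ + 2).
Roots (with multiplicity): -2, 0, 3.

-2, 0, 3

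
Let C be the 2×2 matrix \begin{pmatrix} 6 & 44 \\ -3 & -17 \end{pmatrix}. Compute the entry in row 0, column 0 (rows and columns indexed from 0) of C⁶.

Characteristic polynomial: r^2 + 11r + 30 = (r + 5)(r + 6), so the eigenvalues are -6, -5.
r=-6: eigenvector (-11, 3).
r=-5: eigenvector (-4, 1).
P = [[-11, -4], [3, 1]], D = diag(-6, -5), P⁻¹ = [[1, 4], [-3, -11]].
C⁶ = P·diag(46656, 15625)·P⁻¹ = [[-325716, -1365364], [93093, 387997]].
The requested entry is -325716.

-325716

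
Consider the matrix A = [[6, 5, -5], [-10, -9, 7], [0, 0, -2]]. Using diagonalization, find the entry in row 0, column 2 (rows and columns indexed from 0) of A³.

-65

Characteristic polynomial: μ^3 + 5μ^2 + 2μ - 8 = (μ - 1)(μ + 2)(μ + 4), so the eigenvalues are -4, -2, 1.
μ=-4: eigenvector (1, -2, 0).
μ=1: eigenvector (1, -1, 0).
μ=-2: eigenvector (0, 1, 1).
P = [[1, 1, 0], [-2, -1, 1], [0, 0, 1]], D = diag(-4, 1, -2), P⁻¹ = [[-1, -1, 1], [2, 1, -1], [0, 0, 1]].
A³ = P·diag(-64, 1, -8)·P⁻¹ = [[66, 65, -65], [-130, -129, 121], [0, 0, -8]].
The requested entry is -65.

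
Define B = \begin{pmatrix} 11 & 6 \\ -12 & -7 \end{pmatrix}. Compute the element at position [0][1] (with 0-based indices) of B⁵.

Characteristic polynomial: λ^2 - 4λ - 5 = (λ - 5)(λ + 1), so the eigenvalues are -1, 5.
λ=-1: eigenvector (-1, 2).
λ=5: eigenvector (1, -1).
P = [[-1, 1], [2, -1]], D = diag(-1, 5), P⁻¹ = [[1, 1], [2, 1]].
B⁵ = P·diag(-1, 3125)·P⁻¹ = [[6251, 3126], [-6252, -3127]].
The requested entry is 3126.

3126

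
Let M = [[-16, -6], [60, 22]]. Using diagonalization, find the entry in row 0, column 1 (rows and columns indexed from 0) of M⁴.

-720

Characteristic polynomial: r^2 - 6r + 8 = (r - 4)(r - 2), so the eigenvalues are 2, 4.
r=2: eigenvector (1, -3).
r=4: eigenvector (-3, 10).
P = [[1, -3], [-3, 10]], D = diag(2, 4), P⁻¹ = [[10, 3], [3, 1]].
M⁴ = P·diag(16, 256)·P⁻¹ = [[-2144, -720], [7200, 2416]].
The requested entry is -720.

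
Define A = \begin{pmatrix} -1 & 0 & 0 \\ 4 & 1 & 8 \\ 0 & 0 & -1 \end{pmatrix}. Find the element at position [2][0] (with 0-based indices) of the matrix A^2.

0

Characteristic polynomial: s^3 + s^2 - s - 1 = (s - 1)(s + 1)^2, so the eigenvalues are -1, -1, 1.
s=-1: eigenvector (-2, 0, 1).
s=1: eigenvector (0, 1, 0).
s=-1: eigenvector (1, -2, 0).
P = [[-2, 0, 1], [0, 1, -2], [1, 0, 0]], D = diag(-1, 1, -1), P⁻¹ = [[0, 0, 1], [2, 1, 4], [1, 0, 2]].
A² = P·diag(1, 1, 1)·P⁻¹ = [[1, 0, 0], [0, 1, 0], [0, 0, 1]].
The requested entry is 0.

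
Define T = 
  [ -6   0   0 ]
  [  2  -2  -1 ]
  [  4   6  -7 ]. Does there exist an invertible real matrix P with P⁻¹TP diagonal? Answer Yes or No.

Characteristic polynomial: p(λ) = λ^3 + 15λ^2 + 74λ + 120 = (λ + 4)(λ + 5)(λ + 6).
All 3 eigenvalues are distinct, so T is diagonalizable.

Yes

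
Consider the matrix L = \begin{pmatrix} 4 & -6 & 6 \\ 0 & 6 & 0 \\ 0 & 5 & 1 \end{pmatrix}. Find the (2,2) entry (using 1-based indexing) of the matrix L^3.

Characteristic polynomial: r^3 - 11r^2 + 34r - 24 = (r - 6)(r - 4)(r - 1), so the eigenvalues are 1, 4, 6.
r=4: eigenvector (1, 0, 0).
r=1: eigenvector (2, 0, -1).
r=6: eigenvector (0, 1, 1).
P = [[1, 2, 0], [0, 0, 1], [0, -1, 1]], D = diag(4, 1, 6), P⁻¹ = [[1, -2, 2], [0, 1, -1], [0, 1, 0]].
L³ = P·diag(64, 1, 216)·P⁻¹ = [[64, -126, 126], [0, 216, 0], [0, 215, 1]].
The requested entry is 216.

216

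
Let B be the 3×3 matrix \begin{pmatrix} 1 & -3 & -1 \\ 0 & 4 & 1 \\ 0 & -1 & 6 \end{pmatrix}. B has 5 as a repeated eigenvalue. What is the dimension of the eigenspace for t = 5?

B − 5I = [[-4, -3, -1], [0, -1, 1], [0, -1, 1]].
This matrix has rank 2, so its null space has dimension 3 − 2 = 1.

1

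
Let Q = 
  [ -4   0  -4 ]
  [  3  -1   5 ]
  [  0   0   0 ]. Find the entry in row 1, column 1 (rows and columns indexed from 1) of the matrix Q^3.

-64

Characteristic polynomial: μ^3 + 5μ^2 + 4μ = μ(μ + 1)(μ + 4), so the eigenvalues are -4, -1, 0.
μ=-4: eigenvector (1, -1, 0).
μ=-1: eigenvector (0, 1, 0).
μ=0: eigenvector (-1, 2, 1).
P = [[1, 0, -1], [-1, 1, 2], [0, 0, 1]], D = diag(-4, -1, 0), P⁻¹ = [[1, 0, 1], [1, 1, -1], [0, 0, 1]].
Q³ = P·diag(-64, -1, 0)·P⁻¹ = [[-64, 0, -64], [63, -1, 65], [0, 0, 0]].
The requested entry is -64.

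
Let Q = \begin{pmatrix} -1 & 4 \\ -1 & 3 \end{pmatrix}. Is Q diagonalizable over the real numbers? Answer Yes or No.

No

Characteristic polynomial: p(r) = r^2 - 2r + 1 = (r - 1)^2.
r = 1 has algebraic multiplicity 2; rank(Q − 1I) = 1, so geometric multiplicity = 1.
Geometric multiplicity < algebraic multiplicity, so Q is not diagonalizable.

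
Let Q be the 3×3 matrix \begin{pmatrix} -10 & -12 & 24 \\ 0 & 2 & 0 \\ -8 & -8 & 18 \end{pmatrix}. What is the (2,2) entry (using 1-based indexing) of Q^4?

Characteristic polynomial: λ^3 - 10λ^2 + 28λ - 24 = (λ - 6)(λ - 2)^2, so the eigenvalues are 2, 2, 6.
λ=6: eigenvector (-3, 0, -2).
λ=2: eigenvector (-1, 1, 0).
λ=2: eigenvector (2, 0, 1).
P = [[-3, -1, 2], [0, 1, 0], [-2, 0, 1]], D = diag(6, 2, 2), P⁻¹ = [[1, 1, -2], [0, 1, 0], [2, 2, -3]].
Q⁴ = P·diag(1296, 16, 16)·P⁻¹ = [[-3824, -3840, 7680], [0, 16, 0], [-2560, -2560, 5136]].
The requested entry is 16.

16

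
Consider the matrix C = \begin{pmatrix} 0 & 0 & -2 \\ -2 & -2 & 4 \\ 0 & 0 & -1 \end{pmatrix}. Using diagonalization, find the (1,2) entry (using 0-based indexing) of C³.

16

Characteristic polynomial: μ^3 + 3μ^2 + 2μ = μ(μ + 1)(μ + 2), so the eigenvalues are -2, -1, 0.
μ=0: eigenvector (1, -1, 0).
μ=-2: eigenvector (0, 1, 0).
μ=-1: eigenvector (2, 0, 1).
P = [[1, 0, 2], [-1, 1, 0], [0, 0, 1]], D = diag(0, -2, -1), P⁻¹ = [[1, 0, -2], [1, 1, -2], [0, 0, 1]].
C³ = P·diag(0, -8, -1)·P⁻¹ = [[0, 0, -2], [-8, -8, 16], [0, 0, -1]].
The requested entry is 16.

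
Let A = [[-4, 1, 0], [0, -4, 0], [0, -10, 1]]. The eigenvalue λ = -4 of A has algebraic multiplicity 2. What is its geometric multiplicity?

A + 4I = [[0, 1, 0], [0, 0, 0], [0, -10, 5]].
This matrix has rank 2, so its null space has dimension 3 − 2 = 1.

1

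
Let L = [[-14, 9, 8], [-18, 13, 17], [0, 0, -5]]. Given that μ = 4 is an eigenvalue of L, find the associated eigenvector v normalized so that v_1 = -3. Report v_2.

L − 4I = [[-18, 9, 8], [-18, 9, 17], [0, 0, -9]].
Solving (L − 4I)v = 0 gives the eigenspace spanned by (-3, -6, 0).
With v_1 = -3, v = (-3, -6, 0), so v_2 = -6.

-6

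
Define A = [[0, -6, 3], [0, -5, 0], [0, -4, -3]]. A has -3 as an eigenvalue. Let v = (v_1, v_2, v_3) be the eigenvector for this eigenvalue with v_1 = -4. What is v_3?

4

A + 3I = [[3, -6, 3], [0, -2, 0], [0, -4, 0]].
Solving (A + 3I)v = 0 gives the eigenspace spanned by (-4, 0, 4).
With v_1 = -4, v = (-4, 0, 4), so v_3 = 4.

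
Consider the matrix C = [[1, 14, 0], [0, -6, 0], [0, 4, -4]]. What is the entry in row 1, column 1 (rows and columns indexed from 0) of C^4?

1296

Characteristic polynomial: μ^3 + 9μ^2 + 14μ - 24 = (μ - 1)(μ + 4)(μ + 6), so the eigenvalues are -6, -4, 1.
μ=1: eigenvector (1, 0, 0).
μ=-6: eigenvector (-2, 1, -2).
μ=-4: eigenvector (0, 0, 1).
P = [[1, -2, 0], [0, 1, 0], [0, -2, 1]], D = diag(1, -6, -4), P⁻¹ = [[1, 2, 0], [0, 1, 0], [0, 2, 1]].
C⁴ = P·diag(1, 1296, 256)·P⁻¹ = [[1, -2590, 0], [0, 1296, 0], [0, -2080, 256]].
The requested entry is 1296.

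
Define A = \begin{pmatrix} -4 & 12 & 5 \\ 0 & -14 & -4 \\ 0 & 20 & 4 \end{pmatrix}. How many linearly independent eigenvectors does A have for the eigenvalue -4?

1

A + 4I = [[0, 12, 5], [0, -10, -4], [0, 20, 8]].
This matrix has rank 2, so its null space has dimension 3 − 2 = 1.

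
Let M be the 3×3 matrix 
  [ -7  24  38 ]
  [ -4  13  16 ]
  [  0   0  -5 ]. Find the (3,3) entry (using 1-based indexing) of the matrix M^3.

Characteristic polynomial: t^3 - t^2 - 25t + 25 = (t - 5)(t - 1)(t + 5), so the eigenvalues are -5, 1, 5.
t=1: eigenvector (3, 1, 0).
t=5: eigenvector (2, 1, 0).
t=-5: eigenvector (-5, -2, 1).
P = [[3, 2, -5], [1, 1, -2], [0, 0, 1]], D = diag(1, 5, -5), P⁻¹ = [[1, -2, 1], [-1, 3, 1], [0, 0, 1]].
M³ = P·diag(1, 125, -125)·P⁻¹ = [[-247, 744, 878], [-124, 373, 376], [0, 0, -125]].
The requested entry is -125.

-125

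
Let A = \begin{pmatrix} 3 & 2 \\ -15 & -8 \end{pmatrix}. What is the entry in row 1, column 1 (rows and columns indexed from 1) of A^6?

Characteristic polynomial: t^2 + 5t + 6 = (t + 2)(t + 3), so the eigenvalues are -3, -2.
t=-3: eigenvector (-1, 3).
t=-2: eigenvector (-2, 5).
P = [[-1, -2], [3, 5]], D = diag(-3, -2), P⁻¹ = [[5, 2], [-3, -1]].
A⁶ = P·diag(729, 64)·P⁻¹ = [[-3261, -1330], [9975, 4054]].
The requested entry is -3261.

-3261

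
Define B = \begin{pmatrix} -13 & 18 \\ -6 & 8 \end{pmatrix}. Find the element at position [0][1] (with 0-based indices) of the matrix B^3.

378

Characteristic polynomial: λ^2 + 5λ + 4 = (λ + 1)(λ + 4), so the eigenvalues are -4, -1.
λ=-4: eigenvector (2, 1).
λ=-1: eigenvector (-3, -2).
P = [[2, -3], [1, -2]], D = diag(-4, -1), P⁻¹ = [[2, -3], [1, -2]].
B³ = P·diag(-64, -1)·P⁻¹ = [[-253, 378], [-126, 188]].
The requested entry is 378.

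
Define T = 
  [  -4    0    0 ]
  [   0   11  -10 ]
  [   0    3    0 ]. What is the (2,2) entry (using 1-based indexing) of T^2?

91

Characteristic polynomial: r^3 - 7r^2 - 14r + 120 = (r - 6)(r - 5)(r + 4), so the eigenvalues are -4, 5, 6.
r=-4: eigenvector (1, 0, 0).
r=6: eigenvector (0, -2, -1).
r=5: eigenvector (0, 5, 3).
P = [[1, 0, 0], [0, -2, 5], [0, -1, 3]], D = diag(-4, 6, 5), P⁻¹ = [[1, 0, 0], [0, -3, 5], [0, -1, 2]].
T² = P·diag(16, 36, 25)·P⁻¹ = [[16, 0, 0], [0, 91, -110], [0, 33, -30]].
The requested entry is 91.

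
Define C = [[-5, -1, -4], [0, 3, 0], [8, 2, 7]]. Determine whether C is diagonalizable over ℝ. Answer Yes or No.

No

Characteristic polynomial: p(t) = t^3 - 5t^2 + 3t + 9 = (t - 3)^2(t + 1).
t = 3 has algebraic multiplicity 2; rank(C − 3I) = 2, so geometric multiplicity = 1.
Geometric multiplicity < algebraic multiplicity, so C is not diagonalizable.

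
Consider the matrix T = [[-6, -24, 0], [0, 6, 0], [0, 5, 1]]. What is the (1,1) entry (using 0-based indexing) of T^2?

36

Characteristic polynomial: λ^3 - λ^2 - 36λ + 36 = (λ - 6)(λ - 1)(λ + 6), so the eigenvalues are -6, 1, 6.
λ=-6: eigenvector (1, 0, 0).
λ=6: eigenvector (-2, 1, 1).
λ=1: eigenvector (0, 0, 1).
P = [[1, -2, 0], [0, 1, 0], [0, 1, 1]], D = diag(-6, 6, 1), P⁻¹ = [[1, 2, 0], [0, 1, 0], [0, -1, 1]].
T² = P·diag(36, 36, 1)·P⁻¹ = [[36, 0, 0], [0, 36, 0], [0, 35, 1]].
The requested entry is 36.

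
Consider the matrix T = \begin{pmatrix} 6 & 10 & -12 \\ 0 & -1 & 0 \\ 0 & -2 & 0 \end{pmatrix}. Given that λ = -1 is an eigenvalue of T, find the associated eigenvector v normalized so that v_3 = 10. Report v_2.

5

T + 1I = [[7, 10, -12], [0, 0, 0], [0, -2, 1]].
Solving (T + 1I)v = 0 gives the eigenspace spanned by (10, 5, 10).
With v_3 = 10, v = (10, 5, 10), so v_2 = 5.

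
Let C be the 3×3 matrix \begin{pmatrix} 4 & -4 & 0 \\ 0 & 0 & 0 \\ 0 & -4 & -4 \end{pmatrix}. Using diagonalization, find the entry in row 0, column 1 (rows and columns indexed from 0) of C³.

Characteristic polynomial: r^3 - 16r = r(r - 4)(r + 4), so the eigenvalues are -4, 0, 4.
r=-4: eigenvector (0, 0, 1).
r=0: eigenvector (1, 1, -1).
r=4: eigenvector (1, 0, 0).
P = [[0, 1, 1], [0, 1, 0], [1, -1, 0]], D = diag(-4, 0, 4), P⁻¹ = [[0, 1, 1], [0, 1, 0], [1, -1, 0]].
C³ = P·diag(-64, 0, 64)·P⁻¹ = [[64, -64, 0], [0, 0, 0], [0, -64, -64]].
The requested entry is -64.

-64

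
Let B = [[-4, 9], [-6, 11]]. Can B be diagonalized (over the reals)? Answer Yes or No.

Characteristic polynomial: p(r) = r^2 - 7r + 10 = (r - 5)(r - 2).
All 2 eigenvalues are distinct, so B is diagonalizable.

Yes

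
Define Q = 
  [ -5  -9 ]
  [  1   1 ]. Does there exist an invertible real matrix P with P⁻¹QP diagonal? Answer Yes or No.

No

Characteristic polynomial: p(r) = r^2 + 4r + 4 = (r + 2)^2.
r = -2 has algebraic multiplicity 2; rank(Q + 2I) = 1, so geometric multiplicity = 1.
Geometric multiplicity < algebraic multiplicity, so Q is not diagonalizable.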